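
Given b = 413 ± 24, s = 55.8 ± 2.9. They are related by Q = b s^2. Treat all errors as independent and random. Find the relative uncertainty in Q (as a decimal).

Relative error in a monomial: (δQ/Q)² = Σ (nᵢ · δxᵢ/xᵢ)².
  (1·δb/b)² = (1×0.0581)² = 0.00338;  (2·δs/s)² = (2×0.0520)² = 0.0108
δQ/Q = √(0.0142) = 0.119

0.119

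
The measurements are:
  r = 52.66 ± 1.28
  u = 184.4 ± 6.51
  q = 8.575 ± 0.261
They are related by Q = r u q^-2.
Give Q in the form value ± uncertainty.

132.1 ± 9.83

Since Q is a product/quotient, work with relative uncertainties:
  (1·δr/r)² = (1×0.0243)² = 0.000591;  (1·δu/u)² = (1×0.0353)² = 0.00125;  (-2·δq/q)² = (-2×0.0304)² = 0.00371
δQ/Q = √(0.00554) = 0.0745
Q = 132.1, so δQ = 0.0745 × 132.1 = 9.83.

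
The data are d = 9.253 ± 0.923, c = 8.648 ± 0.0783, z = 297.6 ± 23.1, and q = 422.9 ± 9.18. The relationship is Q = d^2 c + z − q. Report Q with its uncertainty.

615.1 ± 150

Let p = d^2·c = 740.4. δp/p = √((2·δd/d)² + (1·δc/c)²) = √(0.0398 + 8.2e-05) = 0.200, so δp = 148.
Q = p + z − q: δQ = √(δp² + δz² + δq²) = √(21900 + 534 + 84.3) = 150
Q = 615.1.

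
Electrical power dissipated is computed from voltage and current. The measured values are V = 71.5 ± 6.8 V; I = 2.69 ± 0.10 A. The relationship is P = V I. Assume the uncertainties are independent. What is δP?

19.6 W

Relative error in a monomial: (δP/P)² = Σ (nᵢ · δxᵢ/xᵢ)².
  (1·δV/V)² = (1×0.0951)² = 0.00904;  (1·δI/I)² = (1×0.0372)² = 0.00138
δP/P = √(0.0104) = 0.102
P = 192 W, so δP = 0.102 × 192 = 19.6 W.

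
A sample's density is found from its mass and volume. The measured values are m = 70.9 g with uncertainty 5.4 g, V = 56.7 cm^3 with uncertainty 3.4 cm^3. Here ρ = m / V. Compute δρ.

Since ρ is a product/quotient, work with relative uncertainties:
  (1·δm/m)² = (1×0.0762)² = 0.00580;  (-1·δV/V)² = (-1×0.0600)² = 0.00360
δρ/ρ = √(0.00940) = 0.0969
ρ = 1.25 g/cm^3, so δρ = 0.0969 × 1.25 = 0.121 g/cm^3.

0.121 g/cm^3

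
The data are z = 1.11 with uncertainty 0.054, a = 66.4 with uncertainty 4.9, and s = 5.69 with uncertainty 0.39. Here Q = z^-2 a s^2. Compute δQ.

320

Products/powers → add relative errors in quadrature, weighted by exponent:
  (-2·δz/z)² = (-2×0.0486)² = 0.00947;  (1·δa/a)² = (1×0.0738)² = 0.00545;  (2·δs/s)² = (2×0.0685)² = 0.0188
δQ/Q = √(0.0337) = 0.184
Q = 1740, so δQ = 0.184 × 1740 = 320.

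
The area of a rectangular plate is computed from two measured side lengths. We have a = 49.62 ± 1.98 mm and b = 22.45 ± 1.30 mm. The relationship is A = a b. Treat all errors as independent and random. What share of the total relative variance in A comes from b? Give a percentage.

67.8%

(δA/A)² = (1·δa/a)² + (1·δb/b)²
  a term: (1×0.0399)² = 0.00159
  b term: (1×0.0579)² = 0.00335
Total = 0.00495. Share from b = 0.00335/0.00495 = 0.678.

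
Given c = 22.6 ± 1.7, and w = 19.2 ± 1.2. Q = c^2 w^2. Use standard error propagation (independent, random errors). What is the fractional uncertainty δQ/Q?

0.196

Relative error in a monomial: (δQ/Q)² = Σ (nᵢ · δxᵢ/xᵢ)².
  (2·δc/c)² = (2×0.0752)² = 0.0226;  (2·δw/w)² = (2×0.0625)² = 0.0156
δQ/Q = √(0.0383) = 0.196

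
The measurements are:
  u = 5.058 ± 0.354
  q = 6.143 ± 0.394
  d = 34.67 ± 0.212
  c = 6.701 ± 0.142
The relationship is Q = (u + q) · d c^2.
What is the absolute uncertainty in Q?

Let w = u + q = 11.20. δw = √(δu² + δq²) = √(0.125 + 0.155) = 0.530, so δw/w = 0.0473.
Q is then a monomial in w, d, c:
δQ/Q = √((δw/w)² + (1·δd/d)² + (2·δc/c)²) = √(0.00224 + 3.74e-05 + 0.00180) = 0.0638
Q = 17440, so δQ = 0.0638 × 17440 = 1110.

1110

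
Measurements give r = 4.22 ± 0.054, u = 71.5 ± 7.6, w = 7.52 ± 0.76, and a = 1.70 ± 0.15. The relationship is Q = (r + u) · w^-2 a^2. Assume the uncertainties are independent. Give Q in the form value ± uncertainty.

Let h = r + u = 75.7. δh = √(δr² + δu²) = √(0.00292 + 57.8) = 7.60, so δh/h = 0.100.
Q is then a monomial in h, w, a:
δQ/Q = √((δh/h)² + (-2·δw/w)² + (2·δa/a)²) = √(0.0101 + 0.0409 + 0.0311) = 0.286
Q = 3.87, so δQ = 0.286 × 3.87 = 1.11.

3.87 ± 1.11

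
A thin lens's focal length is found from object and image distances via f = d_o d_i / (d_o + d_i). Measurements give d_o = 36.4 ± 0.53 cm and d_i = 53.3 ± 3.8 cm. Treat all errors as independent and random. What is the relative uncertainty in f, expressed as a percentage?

∂f/∂d_o = (d_i/(d_o+d_i))² = 0.353;  ∂f/∂d_i = (d_o/(d_o+d_i))² = 0.165
δf = √((∂f/∂d_o · δd_o)² + (∂f/∂d_i · δd_i)²) = √(0.0350 + 0.392) = 0.653 cm
f = 21.6 cm, so δf/f = 0.653/21.6 = 0.0302.

3.02%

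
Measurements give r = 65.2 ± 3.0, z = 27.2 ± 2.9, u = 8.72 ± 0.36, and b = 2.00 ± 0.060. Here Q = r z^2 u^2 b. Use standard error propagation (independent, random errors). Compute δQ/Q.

0.235

For a monomial Q ∝ r, z^2, u^2, b, fractional errors add in quadrature:
  (1·δr/r)² = (1×0.0460)² = 0.00212;  (2·δz/z)² = (2×0.107)² = 0.0455;  (2·δu/u)² = (2×0.0413)² = 0.00682;  (1·δb/b)² = (1×0.0300)² = 0.000900
δQ/Q = √(0.0553) = 0.235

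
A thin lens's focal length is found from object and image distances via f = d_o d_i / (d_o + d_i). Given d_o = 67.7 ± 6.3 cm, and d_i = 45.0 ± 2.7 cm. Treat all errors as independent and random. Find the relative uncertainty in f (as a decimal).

0.0518

∂f/∂d_o = (d_i/(d_o+d_i))² = 0.159;  ∂f/∂d_i = (d_o/(d_o+d_i))² = 0.361
δf = √((∂f/∂d_o · δd_o)² + (∂f/∂d_i · δd_i)²) = √(1.01 + 0.949) = 1.40 cm
f = 27.0 cm, so δf/f = 1.40/27.0 = 0.0518.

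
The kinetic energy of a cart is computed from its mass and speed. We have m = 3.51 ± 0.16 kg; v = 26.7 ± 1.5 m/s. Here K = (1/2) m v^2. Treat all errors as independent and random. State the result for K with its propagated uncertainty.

Each factor contributes (exponent × relative error)² to (δK/K)²:
  (1·δm/m)² = (1×0.0456)² = 0.00208;  (2·δv/v)² = (2×0.0562)² = 0.0126
δK/K = √(0.0147) = 0.121
K = 1250 J, so δK = 0.121 × 1250 = 152 J.

1250 ± 152 J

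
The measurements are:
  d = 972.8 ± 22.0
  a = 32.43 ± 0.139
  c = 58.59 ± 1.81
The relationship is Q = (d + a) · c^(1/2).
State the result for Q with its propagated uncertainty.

Let u = d + a = 1005. δu = √(δd² + δa²) = √(484 + 0.0193) = 22.0, so δu/u = 0.0219.
Q is then a monomial in u, c:
δQ/Q = √((δu/u)² + (½·δc/c)²) = √(0.000479 + 0.000239) = 0.0268
Q = 7694, so δQ = 0.0268 × 7694 = 206.

7694 ± 206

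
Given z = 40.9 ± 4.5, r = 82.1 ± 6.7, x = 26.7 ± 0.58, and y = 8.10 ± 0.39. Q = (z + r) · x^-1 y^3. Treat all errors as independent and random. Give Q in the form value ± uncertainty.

Let u = z + r = 123. δu = √(δz² + δr²) = √(20.2 + 44.9) = 8.07, so δu/u = 0.0656.
Q is then a monomial in u, x, y:
δQ/Q = √((δu/u)² + (-1·δx/x)² + (3·δy/y)²) = √(0.00431 + 0.000472 + 0.0209) = 0.160
Q = 2450, so δQ = 0.160 × 2450 = 392.

2450 ± 392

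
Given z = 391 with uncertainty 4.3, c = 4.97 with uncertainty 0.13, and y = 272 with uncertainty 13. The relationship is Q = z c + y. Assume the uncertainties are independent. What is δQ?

56.7

Let p = z·c = 1940. δp/p = √((1·δz/z)² + (1·δc/c)²) = √(0.000121 + 0.000684) = 0.0284, so δp = 55.1.
Q = p + y: δQ = √(δp² + δy²) = √(3040 + 169) = 56.7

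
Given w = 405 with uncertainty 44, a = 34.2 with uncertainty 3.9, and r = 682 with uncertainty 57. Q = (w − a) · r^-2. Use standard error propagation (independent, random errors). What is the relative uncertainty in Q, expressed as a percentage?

Let u = w − a = 371. δu = √(δw² + δa²) = √(1940 + 15.2) = 44.2, so δu/u = 0.119.
Q is then a monomial in u, r:
δQ/Q = √((δu/u)² + (-2·δr/r)²) = √(0.0142 + 0.0279) = 0.205

20.5%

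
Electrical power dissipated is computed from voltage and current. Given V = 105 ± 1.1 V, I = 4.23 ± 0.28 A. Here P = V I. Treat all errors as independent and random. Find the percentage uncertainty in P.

6.70%

Since P is a product/quotient, work with relative uncertainties:
  (1·δV/V)² = (1×0.0105)² = 0.000110;  (1·δI/I)² = (1×0.0662)² = 0.00438
δP/P = √(0.00449) = 0.0670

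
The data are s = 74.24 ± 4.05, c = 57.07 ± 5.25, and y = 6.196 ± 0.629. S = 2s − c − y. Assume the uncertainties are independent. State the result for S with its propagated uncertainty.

85.21 ± 9.67

Sums and differences: (δS)² = Σ (cᵢ δxᵢ)².
  (2·δs)² = 65.6;  (δc)² = 27.6;  (δy)² = 0.396
δS = √(93.6) = 9.67
S = 85.21.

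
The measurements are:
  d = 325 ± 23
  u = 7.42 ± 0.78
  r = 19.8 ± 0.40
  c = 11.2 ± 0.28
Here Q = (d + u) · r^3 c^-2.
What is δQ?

2150

Let w = d + u = 332. δw = √(δd² + δu²) = √(529 + 0.608) = 23.0, so δw/w = 0.0692.
Q is then a monomial in w, r, c:
δQ/Q = √((δw/w)² + (3·δr/r)² + (-2·δc/c)²) = √(0.00479 + 0.00367 + 0.00250) = 0.105
Q = 20600, so δQ = 0.105 × 20600 = 2150.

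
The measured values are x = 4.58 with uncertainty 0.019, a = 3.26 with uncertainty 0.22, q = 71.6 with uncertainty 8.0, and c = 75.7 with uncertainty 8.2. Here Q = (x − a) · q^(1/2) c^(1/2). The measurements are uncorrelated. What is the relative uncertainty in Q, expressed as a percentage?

Let u = x − a = 1.32. δu = √(δx² + δa²) = √(0.000361 + 0.0484) = 0.221, so δu/u = 0.167.
Q is then a monomial in u, q, c:
δQ/Q = √((δu/u)² + (½·δq/q)² + (½·δc/c)²) = √(0.0280 + 0.00312 + 0.00293) = 0.184

18.4%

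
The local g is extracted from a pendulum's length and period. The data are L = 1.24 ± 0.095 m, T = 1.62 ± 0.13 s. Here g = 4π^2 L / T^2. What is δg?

For a monomial g ∝ L, T^-2, fractional errors add in quadrature:
  (1·δL/L)² = (1×0.0766)² = 0.00587;  (-2·δT/T)² = (-2×0.0802)² = 0.0258
δg/g = √(0.0316) = 0.178
g = 18.7 m/s^2, so δg = 0.178 × 18.7 = 3.32 m/s^2.

3.32 m/s^2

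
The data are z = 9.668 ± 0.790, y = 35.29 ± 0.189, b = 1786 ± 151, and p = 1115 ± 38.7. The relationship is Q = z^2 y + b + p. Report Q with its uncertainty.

Let w = z^2·y = 3299. δw/w = √((2·δz/z)² + (1·δy/y)²) = √(0.0267 + 2.87e-05) = 0.164, so δw = 539.
Q = w + b + p: δQ = √(δw² + δb² + δp²) = √(2.91e+05 + 22800 + 1500) = 561
Q = 6200.

6200 ± 561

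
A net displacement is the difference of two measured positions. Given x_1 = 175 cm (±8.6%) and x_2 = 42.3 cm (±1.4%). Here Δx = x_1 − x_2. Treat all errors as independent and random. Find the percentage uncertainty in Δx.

11.4%

Sums and differences: (δΔx)² = Σ (cᵢ δxᵢ)².
  (δx_1)² = 227;  (δx_2)² = 0.351
δΔx = √(227) = 15.1 cm
Δx = 133 cm, so δΔx/Δx = 15.1/133 = 0.114.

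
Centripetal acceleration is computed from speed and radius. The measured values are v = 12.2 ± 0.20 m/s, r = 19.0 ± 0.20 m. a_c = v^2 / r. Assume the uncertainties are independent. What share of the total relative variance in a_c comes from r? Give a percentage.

(δa_c/a_c)² = (2·δv/v)² + (-1·δr/r)²
  v term: (2×0.0164)² = 0.00107
  r term: (-1×0.0105)² = 0.000111
Total = 0.00119. Share from r = 0.000111/0.00119 = 0.0934.

9.34%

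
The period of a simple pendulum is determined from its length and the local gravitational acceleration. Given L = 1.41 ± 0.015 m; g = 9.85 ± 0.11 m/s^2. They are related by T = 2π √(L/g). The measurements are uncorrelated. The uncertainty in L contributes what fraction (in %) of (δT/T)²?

(δT/T)² = (½·δL/L)² + (−½·δg/g)²
  L term: (0.5×0.0106)² = 2.83e-05
  g term: (-0.5×0.0112)² = 3.12e-05
Total = 5.95e-05. Share from L = 2.83e-05/5.95e-05 = 0.476.

47.6%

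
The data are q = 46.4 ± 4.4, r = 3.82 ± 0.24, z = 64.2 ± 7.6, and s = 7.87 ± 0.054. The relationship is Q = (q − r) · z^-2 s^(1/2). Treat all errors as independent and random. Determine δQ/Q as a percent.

Let u = q − r = 42.6. δu = √(δq² + δr²) = √(19.4 + 0.0576) = 4.41, so δu/u = 0.103.
Q is then a monomial in u, z, s:
δQ/Q = √((δu/u)² + (-2·δz/z)² + (½·δs/s)²) = √(0.0107 + 0.0561 + 1.18e-05) = 0.258

25.8%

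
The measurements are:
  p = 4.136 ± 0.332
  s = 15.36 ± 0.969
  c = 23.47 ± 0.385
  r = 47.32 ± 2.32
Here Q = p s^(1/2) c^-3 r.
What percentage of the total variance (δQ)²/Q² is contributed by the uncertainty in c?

(δQ/Q)² = (1·δp/p)² + (½·δs/s)² + (-3·δc/c)² + (1·δr/r)²
  p term: (1×0.0803)² = 0.00644
  s term: (0.5×0.0631)² = 0.000995
  c term: (-3×0.0164)² = 0.00242
  r term: (1×0.0490)² = 0.00240
Total = 0.0123. Share from c = 0.00242/0.0123 = 0.197.

19.7%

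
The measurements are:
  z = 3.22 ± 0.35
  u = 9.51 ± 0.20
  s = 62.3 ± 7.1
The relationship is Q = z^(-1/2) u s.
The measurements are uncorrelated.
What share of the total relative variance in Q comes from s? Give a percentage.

(δQ/Q)² = (−½·δz/z)² + (1·δu/u)² + (1·δs/s)²
  z term: (-0.5×0.109)² = 0.00295
  u term: (1×0.0210)² = 0.000442
  s term: (1×0.114)² = 0.0130
Total = 0.0164. Share from s = 0.0130/0.0164 = 0.793.

79.3%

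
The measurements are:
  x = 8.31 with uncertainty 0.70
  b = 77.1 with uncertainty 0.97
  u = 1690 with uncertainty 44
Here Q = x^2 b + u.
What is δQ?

Let p = x^2·b = 5320. δp/p = √((2·δx/x)² + (1·δb/b)²) = √(0.0284 + 0.000158) = 0.169, so δp = 899.
Q = p + u: δQ = √(δp² + δu²) = √(8.09e+05 + 1940) = 901

901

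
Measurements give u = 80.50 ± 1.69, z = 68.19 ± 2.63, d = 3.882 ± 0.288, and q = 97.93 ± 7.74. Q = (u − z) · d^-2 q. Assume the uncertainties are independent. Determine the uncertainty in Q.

24.4

Let w = u − z = 12.31. δw = √(δu² + δz²) = √(2.86 + 6.92) = 3.13, so δw/w = 0.254.
Q is then a monomial in w, d, q:
δQ/Q = √((δw/w)² + (-2·δd/d)² + (1·δq/q)²) = √(0.0645 + 0.0220 + 0.00625) = 0.305
Q = 79.99, so δQ = 0.305 × 79.99 = 24.4.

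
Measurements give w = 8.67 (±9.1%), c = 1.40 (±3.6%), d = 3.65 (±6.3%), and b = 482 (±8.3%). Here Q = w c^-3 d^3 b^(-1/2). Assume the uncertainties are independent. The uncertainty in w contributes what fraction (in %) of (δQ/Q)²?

(δQ/Q)² = (1·δw/w)² + (-3·δc/c)² + (3·δd/d)² + (−½·δb/b)²
  w term: (1×0.0910)² = 0.00828
  c term: (-3×0.0360)² = 0.0117
  d term: (3×0.0630)² = 0.0357
  b term: (-0.5×0.0830)² = 0.00172
Total = 0.0574. Share from w = 0.00828/0.0574 = 0.144.

14.4%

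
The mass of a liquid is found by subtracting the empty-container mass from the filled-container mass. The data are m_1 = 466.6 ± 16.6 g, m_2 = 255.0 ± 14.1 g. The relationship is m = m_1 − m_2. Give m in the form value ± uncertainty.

211.6 ± 21.8 g

m is a linear combination, so absolute uncertainties add in quadrature:
  (δm_1)² = 276;  (δm_2)² = 199
δm = √(474) = 21.8 g
m = 211.6 g.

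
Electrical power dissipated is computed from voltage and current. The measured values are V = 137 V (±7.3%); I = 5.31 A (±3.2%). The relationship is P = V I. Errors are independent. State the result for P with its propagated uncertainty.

Each factor contributes (exponent × relative error)² to (δP/P)²:
  (1·δV/V)² = (1×0.0730)² = 0.00533;  (1·δI/I)² = (1×0.0320)² = 0.00102
δP/P = √(0.00635) = 0.0797
P = 727 W, so δP = 0.0797 × 727 = 58.0 W.

727 ± 58.0 W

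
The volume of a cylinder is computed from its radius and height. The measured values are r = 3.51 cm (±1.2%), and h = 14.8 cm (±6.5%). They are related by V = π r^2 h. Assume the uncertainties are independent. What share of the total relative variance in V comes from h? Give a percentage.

(δV/V)² = (2·δr/r)² + (1·δh/h)²
  r term: (2×0.0120)² = 0.000576
  h term: (1×0.0650)² = 0.00423
Total = 0.00480. Share from h = 0.00423/0.00480 = 0.880.

88.0%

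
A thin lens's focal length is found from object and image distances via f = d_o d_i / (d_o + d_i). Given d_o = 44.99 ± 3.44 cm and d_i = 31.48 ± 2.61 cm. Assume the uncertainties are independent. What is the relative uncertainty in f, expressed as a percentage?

∂f/∂d_o = (d_i/(d_o+d_i))² = 0.169;  ∂f/∂d_i = (d_o/(d_o+d_i))² = 0.346
δf = √((∂f/∂d_o · δd_o)² + (∂f/∂d_i · δd_i)²) = √(0.340 + 0.816) = 1.08 cm
f = 18.52 cm, so δf/f = 1.08/18.52 = 0.0581.

5.81%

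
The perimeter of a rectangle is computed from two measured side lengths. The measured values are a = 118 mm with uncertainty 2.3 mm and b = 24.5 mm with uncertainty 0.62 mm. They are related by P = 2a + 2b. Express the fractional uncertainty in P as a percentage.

1.67%

Sums and differences: (δP)² = Σ (cᵢ δxᵢ)².
  (2·δa)² = 21.2;  (2·δb)² = 1.54
δP = √(22.7) = 4.76 mm
P = 285 mm, so δP/P = 4.76/285 = 0.0167.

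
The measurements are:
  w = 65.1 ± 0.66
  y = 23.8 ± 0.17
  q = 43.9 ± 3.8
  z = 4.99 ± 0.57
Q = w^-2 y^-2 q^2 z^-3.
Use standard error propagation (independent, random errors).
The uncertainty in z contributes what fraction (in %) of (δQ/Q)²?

79.3%

(δQ/Q)² = (-2·δw/w)² + (-2·δy/y)² + (2·δq/q)² + (-3·δz/z)²
  w term: (-2×0.0101)² = 0.000411
  y term: (-2×0.00714)² = 0.000204
  q term: (2×0.0866)² = 0.0300
  z term: (-3×0.114)² = 0.117
Total = 0.148. Share from z = 0.117/0.148 = 0.793.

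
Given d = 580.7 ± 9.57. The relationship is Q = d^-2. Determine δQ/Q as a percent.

3.30%

Relative error in a monomial: (δQ/Q)² = Σ (nᵢ · δxᵢ/xᵢ)².
  (-2·δd/d)² = (-2×0.0165)² = 0.00109
δQ/Q = √(0.00109) = 0.0330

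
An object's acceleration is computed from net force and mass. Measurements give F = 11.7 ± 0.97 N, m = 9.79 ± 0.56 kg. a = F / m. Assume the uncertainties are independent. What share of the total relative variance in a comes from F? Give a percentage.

67.7%

(δa/a)² = (1·δF/F)² + (-1·δm/m)²
  F term: (1×0.0829)² = 0.00687
  m term: (-1×0.0572)² = 0.00327
Total = 0.0101. Share from F = 0.00687/0.0101 = 0.677.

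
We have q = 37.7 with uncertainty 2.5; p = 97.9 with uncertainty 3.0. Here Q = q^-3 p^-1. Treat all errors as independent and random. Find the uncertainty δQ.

For a monomial Q ∝ q^-3, p^-1, fractional errors add in quadrature:
  (-3·δq/q)² = (-3×0.0663)² = 0.0396;  (-1·δp/p)² = (-1×0.0306)² = 0.000939
δQ/Q = √(0.0405) = 0.201
Q = 1.91e-07, so δQ = 0.201 × 1.91e-07 = 3.84e-08.

3.84e-08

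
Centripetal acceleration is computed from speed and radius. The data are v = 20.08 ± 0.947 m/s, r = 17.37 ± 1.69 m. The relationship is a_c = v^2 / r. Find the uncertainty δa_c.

3.15 m/s^2

For a monomial a_c ∝ v^2, r^-1, fractional errors add in quadrature:
  (2·δv/v)² = (2×0.0472)² = 0.00890;  (-1·δr/r)² = (-1×0.0973)² = 0.00947
δa_c/a_c = √(0.0184) = 0.136
a_c = 23.21 m/s^2, so δa_c = 0.136 × 23.21 = 3.15 m/s^2.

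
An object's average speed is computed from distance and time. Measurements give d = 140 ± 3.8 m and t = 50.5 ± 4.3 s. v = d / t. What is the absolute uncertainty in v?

0.248 m/s

Each factor contributes (exponent × relative error)² to (δv/v)²:
  (1·δd/d)² = (1×0.0271)² = 0.000737;  (-1·δt/t)² = (-1×0.0851)² = 0.00725
δv/v = √(0.00799) = 0.0894
v = 2.77 m/s, so δv = 0.0894 × 2.77 = 0.248 m/s.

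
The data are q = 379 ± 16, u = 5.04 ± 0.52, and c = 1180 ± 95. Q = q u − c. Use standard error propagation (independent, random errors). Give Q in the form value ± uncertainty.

Let p = q·u = 1910. δp/p = √((1·δq/q)² + (1·δu/u)²) = √(0.00178 + 0.0106) = 0.111, so δp = 213.
Q = p − c: δQ = √(δp² + δc²) = √(45300 + 9020) = 233
Q = 730.

730 ± 233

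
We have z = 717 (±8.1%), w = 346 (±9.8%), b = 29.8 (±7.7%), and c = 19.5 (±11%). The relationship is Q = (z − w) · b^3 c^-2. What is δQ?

9470

Let u = z − w = 371. δu = √(δz² + δw²) = √(3370 + 1150) = 67.3, so δu/u = 0.181.
Q is then a monomial in u, b, c:
δQ/Q = √((δu/u)² + (3·δb/b)² + (-2·δc/c)²) = √(0.0329 + 0.0534 + 0.0484) = 0.367
Q = 25800, so δQ = 0.367 × 25800 = 9470.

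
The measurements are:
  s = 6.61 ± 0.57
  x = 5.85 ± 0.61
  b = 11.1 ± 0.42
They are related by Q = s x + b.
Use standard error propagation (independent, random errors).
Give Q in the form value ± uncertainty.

49.8 ± 5.25

Let p = s·x = 38.7. δp/p = √((1·δs/s)² + (1·δx/x)²) = √(0.00744 + 0.0109) = 0.135, so δp = 5.23.
Q = p + b: δQ = √(δp² + δb²) = √(27.4 + 0.176) = 5.25
Q = 49.8.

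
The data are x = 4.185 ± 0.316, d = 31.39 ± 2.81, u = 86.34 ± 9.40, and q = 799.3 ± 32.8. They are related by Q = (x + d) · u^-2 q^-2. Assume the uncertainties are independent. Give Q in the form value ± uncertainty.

(7.470 ± 1.84) × 10^-9

Let w = x + d = 35.58. δw = √(δx² + δd²) = √(0.0999 + 7.90) = 2.83, so δw/w = 0.0795.
Q is then a monomial in w, u, q:
δQ/Q = √((δw/w)² + (-2·δu/u)² + (-2·δq/q)²) = √(0.00632 + 0.0474 + 0.00674) = 0.246
Q = 7.47e-09, so δQ = 0.246 × 7.47e-09 = 1.84e-09.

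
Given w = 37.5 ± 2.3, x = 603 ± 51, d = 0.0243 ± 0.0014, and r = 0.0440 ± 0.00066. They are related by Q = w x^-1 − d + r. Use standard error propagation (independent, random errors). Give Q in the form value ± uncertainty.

Let p = w·x^-1 = 0.0622. δp/p = √((1·δw/w)² + (-1·δx/x)²) = √(0.00376 + 0.00715) = 0.104, so δp = 0.00650.
Q = p − d + r: δQ = √(δp² + δd² + δr²) = √(4.22e-05 + 1.96e-06 + 4.36e-07) = 0.00668
Q = 0.0819.

0.0819 ± 0.00668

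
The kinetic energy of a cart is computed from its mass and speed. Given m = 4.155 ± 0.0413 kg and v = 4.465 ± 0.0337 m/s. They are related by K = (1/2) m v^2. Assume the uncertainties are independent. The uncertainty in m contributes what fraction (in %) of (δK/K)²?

30.2%

(δK/K)² = (1·δm/m)² + (2·δv/v)²
  m term: (1×0.00994)² = 9.88e-05
  v term: (2×0.00755)² = 0.000228
Total = 0.000327. Share from m = 9.88e-05/0.000327 = 0.302.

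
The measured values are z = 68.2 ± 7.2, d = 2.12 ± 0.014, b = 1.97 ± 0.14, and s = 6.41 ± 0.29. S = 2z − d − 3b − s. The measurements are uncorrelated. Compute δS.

Sums and differences: (δS)² = Σ (cᵢ δxᵢ)².
  (2·δz)² = 207;  (δd)² = 0.000196;  (3·δb)² = 0.176;  (δs)² = 0.0841
δS = √(208) = 14.4

14.4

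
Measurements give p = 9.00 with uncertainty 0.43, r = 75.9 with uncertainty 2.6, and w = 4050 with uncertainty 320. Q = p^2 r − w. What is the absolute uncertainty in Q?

Let h = p^2·r = 6150. δh/h = √((2·δp/p)² + (1·δr/r)²) = √(0.00913 + 0.00117) = 0.102, so δh = 624.
Q = h − w: δQ = √(δh² + δw²) = √(3.89e+05 + 1.02e+05) = 701

701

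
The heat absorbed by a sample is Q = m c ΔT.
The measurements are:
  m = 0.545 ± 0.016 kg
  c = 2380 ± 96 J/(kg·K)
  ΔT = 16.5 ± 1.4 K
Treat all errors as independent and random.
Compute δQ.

Products/powers → add relative errors in quadrature, weighted by exponent:
  (1·δm/m)² = (1×0.0294)² = 0.000862;  (1·δc/c)² = (1×0.0403)² = 0.00163;  (1·δΔT/ΔT)² = (1×0.0848)² = 0.00720
δQ/Q = √(0.00969) = 0.0984
Q = 21400 J, so δQ = 0.0984 × 21400 = 2110 J.

2110 J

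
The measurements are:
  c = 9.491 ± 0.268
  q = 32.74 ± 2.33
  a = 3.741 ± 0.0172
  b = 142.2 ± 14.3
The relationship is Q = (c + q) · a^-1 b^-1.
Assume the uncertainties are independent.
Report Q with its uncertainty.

Let u = c + q = 42.23. δu = √(δc² + δq²) = √(0.0718 + 5.43) = 2.35, so δu/u = 0.0555.
Q is then a monomial in u, a, b:
δQ/Q = √((δu/u)² + (-1·δa/a)² + (-1·δb/b)²) = √(0.00308 + 2.11e-05 + 0.0101) = 0.115
Q = 0.07939, so δQ = 0.115 × 0.07939 = 0.00913.

0.07939 ± 0.00913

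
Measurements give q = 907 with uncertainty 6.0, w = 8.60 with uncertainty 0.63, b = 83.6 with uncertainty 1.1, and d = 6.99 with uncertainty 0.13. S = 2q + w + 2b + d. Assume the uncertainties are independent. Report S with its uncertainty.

2000 ± 12.2

For a sum/difference, combine absolute errors in quadrature:
  (2·δq)² = 144;  (δw)² = 0.397;  (2·δb)² = 4.84;  (δd)² = 0.0169
δS = √(149) = 12.2
S = 2000.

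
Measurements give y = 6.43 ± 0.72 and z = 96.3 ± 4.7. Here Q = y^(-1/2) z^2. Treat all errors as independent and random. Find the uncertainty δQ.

Q is a product of powers, so relative uncertainties combine in quadrature:
  (−½·δy/y)² = (-0.5×0.112)² = 0.00313;  (2·δz/z)² = (2×0.0488)² = 0.00953
δQ/Q = √(0.0127) = 0.113
Q = 3660, so δQ = 0.113 × 3660 = 412.

412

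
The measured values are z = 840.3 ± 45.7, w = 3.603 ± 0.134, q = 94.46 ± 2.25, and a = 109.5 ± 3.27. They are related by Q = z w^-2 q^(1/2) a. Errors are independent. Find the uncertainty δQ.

Products/powers → add relative errors in quadrature, weighted by exponent:
  (1·δz/z)² = (1×0.0544)² = 0.00296;  (-2·δw/w)² = (-2×0.0372)² = 0.00553;  (½·δq/q)² = (0.5×0.0238)² = 0.000142;  (1·δa/a)² = (1×0.0299)² = 0.000892
δQ/Q = √(0.00952) = 0.0976
Q = 68890, so δQ = 0.0976 × 68890 = 6720.

6720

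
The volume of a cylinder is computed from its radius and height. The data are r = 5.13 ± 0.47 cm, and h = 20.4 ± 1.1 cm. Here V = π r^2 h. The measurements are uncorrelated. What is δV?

322 cm^3

V is a product of powers, so relative uncertainties combine in quadrature:
  (2·δr/r)² = (2×0.0916)² = 0.0336;  (1·δh/h)² = (1×0.0539)² = 0.00291
δV/V = √(0.0365) = 0.191
V = 1690 cm^3, so δV = 0.191 × 1690 = 322 cm^3.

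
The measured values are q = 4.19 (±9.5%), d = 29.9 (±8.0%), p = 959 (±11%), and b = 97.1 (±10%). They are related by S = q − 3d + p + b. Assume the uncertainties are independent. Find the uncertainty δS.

106

Absolute uncertainties add in quadrature for a linear combination:
  (δq)² = 0.158;  (3·δd)² = 51.5;  (δp)² = 11100;  (δb)² = 94.3
δS = √(11300) = 106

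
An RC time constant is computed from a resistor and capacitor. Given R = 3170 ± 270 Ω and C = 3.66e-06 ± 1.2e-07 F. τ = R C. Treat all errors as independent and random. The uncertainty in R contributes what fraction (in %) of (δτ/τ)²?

87.1%

(δτ/τ)² = (1·δR/R)² + (1·δC/C)²
  R term: (1×0.0852)² = 0.00725
  C term: (1×0.0328)² = 0.00107
Total = 0.00833. Share from R = 0.00725/0.00833 = 0.871.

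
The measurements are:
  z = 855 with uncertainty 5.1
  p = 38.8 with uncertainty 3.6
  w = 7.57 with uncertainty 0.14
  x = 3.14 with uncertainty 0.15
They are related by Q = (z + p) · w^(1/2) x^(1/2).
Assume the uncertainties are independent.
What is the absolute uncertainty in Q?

116

Let u = z + p = 894. δu = √(δz² + δp²) = √(26.0 + 13.0) = 6.24, so δu/u = 0.00698.
Q is then a monomial in u, w, x:
δQ/Q = √((δu/u)² + (½·δw/w)² + (½·δx/x)²) = √(4.88e-05 + 8.55e-05 + 0.000571) = 0.0265
Q = 4360, so δQ = 0.0265 × 4360 = 116.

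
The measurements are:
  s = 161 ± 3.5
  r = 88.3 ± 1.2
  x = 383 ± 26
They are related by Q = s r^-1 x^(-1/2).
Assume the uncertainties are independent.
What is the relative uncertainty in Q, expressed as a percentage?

Each factor contributes (exponent × relative error)² to (δQ/Q)²:
  (1·δs/s)² = (1×0.0217)² = 0.000473;  (-1·δr/r)² = (-1×0.0136)² = 0.000185;  (−½·δx/x)² = (-0.5×0.0679)² = 0.00115
δQ/Q = √(0.00181) = 0.0425

4.25%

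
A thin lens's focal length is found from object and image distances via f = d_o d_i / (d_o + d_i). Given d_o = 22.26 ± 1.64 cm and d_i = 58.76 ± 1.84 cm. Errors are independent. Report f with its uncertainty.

∂f/∂d_o = (d_i/(d_o+d_i))² = 0.526;  ∂f/∂d_i = (d_o/(d_o+d_i))² = 0.0755
δf = √((∂f/∂d_o · δd_o)² + (∂f/∂d_i · δd_i)²) = √(0.744 + 0.0193) = 0.874 cm
f = 16.14 cm.

16.14 ± 0.874 cm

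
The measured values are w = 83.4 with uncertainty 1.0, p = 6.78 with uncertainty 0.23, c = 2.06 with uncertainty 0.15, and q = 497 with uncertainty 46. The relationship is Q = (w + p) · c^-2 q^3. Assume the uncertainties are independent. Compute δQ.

8.19e+08

Let u = w + p = 90.2. δu = √(δw² + δp²) = √(1.00 + 0.0529) = 1.03, so δu/u = 0.0114.
Q is then a monomial in u, c, q:
δQ/Q = √((δu/u)² + (-2·δc/c)² + (3·δq/q)²) = √(0.000129 + 0.0212 + 0.0771) = 0.314
Q = 2.61e+09, so δQ = 0.314 × 2.61e+09 = 8.19e+08.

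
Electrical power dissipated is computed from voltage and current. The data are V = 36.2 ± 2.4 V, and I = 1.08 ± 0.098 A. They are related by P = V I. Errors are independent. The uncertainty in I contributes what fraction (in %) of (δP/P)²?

(δP/P)² = (1·δV/V)² + (1·δI/I)²
  V term: (1×0.0663)² = 0.00440
  I term: (1×0.0907)² = 0.00823
Total = 0.0126. Share from I = 0.00823/0.0126 = 0.652.

65.2%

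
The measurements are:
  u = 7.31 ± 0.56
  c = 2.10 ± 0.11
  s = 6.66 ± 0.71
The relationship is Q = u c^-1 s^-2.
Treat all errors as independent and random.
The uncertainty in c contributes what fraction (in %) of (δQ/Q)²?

(δQ/Q)² = (1·δu/u)² + (-1·δc/c)² + (-2·δs/s)²
  u term: (1×0.0766)² = 0.00587
  c term: (-1×0.0524)² = 0.00274
  s term: (-2×0.107)² = 0.0455
Total = 0.0541. Share from c = 0.00274/0.0541 = 0.0507.

5.07%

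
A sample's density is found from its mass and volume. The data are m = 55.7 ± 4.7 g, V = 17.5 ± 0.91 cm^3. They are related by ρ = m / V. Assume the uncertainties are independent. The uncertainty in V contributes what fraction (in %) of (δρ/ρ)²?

27.5%

(δρ/ρ)² = (1·δm/m)² + (-1·δV/V)²
  m term: (1×0.0844)² = 0.00712
  V term: (-1×0.0520)² = 0.00270
Total = 0.00982. Share from V = 0.00270/0.00982 = 0.275.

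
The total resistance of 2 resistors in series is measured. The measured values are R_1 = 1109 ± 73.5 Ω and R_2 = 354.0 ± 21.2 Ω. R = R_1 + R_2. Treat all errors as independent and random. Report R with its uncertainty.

Absolute uncertainties add in quadrature for a linear combination:
  (δR_1)² = 5400;  (δR_2)² = 449
δR = √(5850) = 76.5 Ω
R = 1463 Ω.

1463 ± 76.5 Ω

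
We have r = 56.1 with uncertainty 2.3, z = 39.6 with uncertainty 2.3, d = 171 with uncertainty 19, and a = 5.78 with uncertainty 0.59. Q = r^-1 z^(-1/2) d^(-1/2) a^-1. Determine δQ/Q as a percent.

12.7%

For a monomial Q ∝ r^-1, z^(-1/2), d^(-1/2), a^-1, fractional errors add in quadrature:
  (-1·δr/r)² = (-1×0.0410)² = 0.00168;  (−½·δz/z)² = (-0.5×0.0581)² = 0.000843;  (−½·δd/d)² = (-0.5×0.111)² = 0.00309;  (-1·δa/a)² = (-1×0.102)² = 0.0104
δQ/Q = √(0.0160) = 0.127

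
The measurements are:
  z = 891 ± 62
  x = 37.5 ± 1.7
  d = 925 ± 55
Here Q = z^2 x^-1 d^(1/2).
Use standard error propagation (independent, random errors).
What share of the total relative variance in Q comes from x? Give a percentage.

(δQ/Q)² = (2·δz/z)² + (-1·δx/x)² + (½·δd/d)²
  z term: (2×0.0696)² = 0.0194
  x term: (-1×0.0453)² = 0.00206
  d term: (0.5×0.0595)² = 0.000884
Total = 0.0223. Share from x = 0.00206/0.0223 = 0.0921.

9.21%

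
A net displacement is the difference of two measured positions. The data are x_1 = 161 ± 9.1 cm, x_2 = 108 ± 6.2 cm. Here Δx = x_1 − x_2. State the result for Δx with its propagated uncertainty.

53.0 ± 11.0 cm

Absolute uncertainties add in quadrature for a linear combination:
  (δx_1)² = 82.8;  (δx_2)² = 38.4
δΔx = √(121) = 11.0 cm
Δx = 53.0 cm.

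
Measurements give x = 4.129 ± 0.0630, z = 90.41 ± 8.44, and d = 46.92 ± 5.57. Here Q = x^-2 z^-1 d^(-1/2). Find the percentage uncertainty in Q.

Relative error in a monomial: (δQ/Q)² = Σ (nᵢ · δxᵢ/xᵢ)².
  (-2·δx/x)² = (-2×0.0153)² = 0.000931;  (-1·δz/z)² = (-1×0.0934)² = 0.00871;  (−½·δd/d)² = (-0.5×0.119)² = 0.00352
δQ/Q = √(0.0132) = 0.115

11.5%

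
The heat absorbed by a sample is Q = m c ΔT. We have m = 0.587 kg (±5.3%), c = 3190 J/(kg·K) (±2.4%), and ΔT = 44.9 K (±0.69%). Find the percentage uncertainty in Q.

5.86%

Since Q is a product/quotient, work with relative uncertainties:
  (1·δm/m)² = (1×0.0530)² = 0.00281;  (1·δc/c)² = (1×0.0240)² = 0.000576;  (1·δΔT/ΔT)² = (1×0.00690)² = 4.76e-05
δQ/Q = √(0.00343) = 0.0586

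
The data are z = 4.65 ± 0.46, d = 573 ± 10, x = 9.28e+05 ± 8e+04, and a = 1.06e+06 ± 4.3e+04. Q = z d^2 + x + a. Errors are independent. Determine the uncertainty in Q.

Let p = z·d^2 = 1.53e+06. δp/p = √((1·δz/z)² + (2·δd/d)²) = √(0.00979 + 0.00122) = 0.105, so δp = 1.6e+05.
Q = p + x + a: δQ = √(δp² + δx² + δa²) = √(2.57e+10 + 6.4e+09 + 1.85e+09) = 1.84e+05

1.84e+05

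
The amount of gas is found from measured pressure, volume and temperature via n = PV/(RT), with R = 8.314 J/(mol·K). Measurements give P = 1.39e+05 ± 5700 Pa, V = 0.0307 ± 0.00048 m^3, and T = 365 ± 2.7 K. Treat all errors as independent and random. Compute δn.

0.0626 mol

Products/powers → add relative errors in quadrature, weighted by exponent:
  (1·δP/P)² = (1×0.0410)² = 0.00168;  (1·δV/V)² = (1×0.0156)² = 0.000244;  (-1·δT/T)² = (-1×0.00740)² = 5.47e-05
δn/n = √(0.00198) = 0.0445
n = 1.41 mol, so δn = 0.0445 × 1.41 = 0.0626 mol.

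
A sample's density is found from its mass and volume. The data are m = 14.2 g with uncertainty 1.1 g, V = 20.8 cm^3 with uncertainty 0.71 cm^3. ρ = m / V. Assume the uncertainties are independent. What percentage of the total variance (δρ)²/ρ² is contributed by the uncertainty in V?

(δρ/ρ)² = (1·δm/m)² + (-1·δV/V)²
  m term: (1×0.0775)² = 0.00600
  V term: (-1×0.0341)² = 0.00117
Total = 0.00717. Share from V = 0.00117/0.00717 = 0.163.

16.3%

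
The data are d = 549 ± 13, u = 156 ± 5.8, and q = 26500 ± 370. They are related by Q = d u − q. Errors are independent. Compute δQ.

Let p = d·u = 85600. δp/p = √((1·δd/d)² + (1·δu/u)²) = √(0.000561 + 0.00138) = 0.0441, so δp = 3780.
Q = p − q: δQ = √(δp² + δq²) = √(1.43e+07 + 1.37e+05) = 3790

3790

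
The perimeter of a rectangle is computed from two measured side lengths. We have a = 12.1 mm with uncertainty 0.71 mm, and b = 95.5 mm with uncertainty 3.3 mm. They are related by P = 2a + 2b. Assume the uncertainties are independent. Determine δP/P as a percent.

3.14%

Sums and differences: (δP)² = Σ (cᵢ δxᵢ)².
  (2·δa)² = 2.02;  (2·δb)² = 43.6
δP = √(45.6) = 6.75 mm
P = 215 mm, so δP/P = 6.75/215 = 0.0314.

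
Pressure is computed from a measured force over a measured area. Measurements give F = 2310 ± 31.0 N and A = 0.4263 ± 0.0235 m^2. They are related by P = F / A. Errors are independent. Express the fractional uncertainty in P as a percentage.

For a monomial P ∝ F, A^-1, fractional errors add in quadrature:
  (1·δF/F)² = (1×0.0134)² = 0.000180;  (-1·δA/A)² = (-1×0.0551)² = 0.00304
δP/P = √(0.00322) = 0.0567

5.67%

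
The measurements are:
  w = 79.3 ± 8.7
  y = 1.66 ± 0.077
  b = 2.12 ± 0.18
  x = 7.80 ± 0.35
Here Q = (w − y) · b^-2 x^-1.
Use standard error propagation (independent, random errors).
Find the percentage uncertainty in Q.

20.8%

Let u = w − y = 77.6. δu = √(δw² + δy²) = √(75.7 + 0.00593) = 8.70, so δu/u = 0.112.
Q is then a monomial in u, b, x:
δQ/Q = √((δu/u)² + (-2·δb/b)² + (-1·δx/x)²) = √(0.0126 + 0.0288 + 0.00201) = 0.208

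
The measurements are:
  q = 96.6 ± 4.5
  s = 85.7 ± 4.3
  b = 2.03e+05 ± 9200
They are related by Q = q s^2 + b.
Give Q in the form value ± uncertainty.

(9.12 ± 0.790) × 10^5

Let p = q·s^2 = 7.09e+05. δp/p = √((1·δq/q)² + (2·δs/s)²) = √(0.00217 + 0.0101) = 0.111, so δp = 78500.
Q = p + b: δQ = √(δp² + δb²) = √(6.16e+09 + 8.46e+07) = 79000
Q = 9.12e+05.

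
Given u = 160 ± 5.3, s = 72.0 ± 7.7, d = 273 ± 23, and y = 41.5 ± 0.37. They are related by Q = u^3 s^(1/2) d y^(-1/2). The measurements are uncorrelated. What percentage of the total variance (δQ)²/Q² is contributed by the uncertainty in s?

14.4%

(δQ/Q)² = (3·δu/u)² + (½·δs/s)² + (1·δd/d)² + (−½·δy/y)²
  u term: (3×0.0331)² = 0.00988
  s term: (0.5×0.107)² = 0.00286
  d term: (1×0.0842)² = 0.00710
  y term: (-0.5×0.00892)² = 1.99e-05
Total = 0.0199. Share from s = 0.00286/0.0199 = 0.144.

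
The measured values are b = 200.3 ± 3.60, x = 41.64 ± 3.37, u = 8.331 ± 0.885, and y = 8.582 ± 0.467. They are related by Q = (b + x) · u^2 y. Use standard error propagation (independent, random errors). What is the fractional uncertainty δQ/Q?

Let w = b + x = 241.9. δw = √(δb² + δx²) = √(13.0 + 11.4) = 4.93, so δw/w = 0.0204.
Q is then a monomial in w, u, y:
δQ/Q = √((δw/w)² + (2·δu/u)² + (1·δy/y)²) = √(0.000415 + 0.0451 + 0.00296) = 0.220

0.220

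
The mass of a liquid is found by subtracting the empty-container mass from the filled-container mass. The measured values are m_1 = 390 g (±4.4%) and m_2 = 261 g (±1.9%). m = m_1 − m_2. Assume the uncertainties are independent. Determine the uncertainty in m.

m is a linear combination, so absolute uncertainties add in quadrature:
  (δm_1)² = 294;  (δm_2)² = 24.6
δm = √(319) = 17.9 g

17.9 g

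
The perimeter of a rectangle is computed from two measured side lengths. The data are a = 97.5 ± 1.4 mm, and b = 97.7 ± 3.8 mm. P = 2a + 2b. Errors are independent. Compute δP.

P is a linear combination, so absolute uncertainties add in quadrature:
  (2·δa)² = 7.84;  (2·δb)² = 57.8
δP = √(65.6) = 8.10 mm

8.10 mm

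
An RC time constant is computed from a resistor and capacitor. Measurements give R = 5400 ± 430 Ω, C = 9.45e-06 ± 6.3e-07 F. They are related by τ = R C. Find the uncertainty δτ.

τ is a product of powers, so relative uncertainties combine in quadrature:
  (1·δR/R)² = (1×0.0796)² = 0.00634;  (1·δC/C)² = (1×0.0667)² = 0.00444
δτ/τ = √(0.0108) = 0.104
τ = 0.0510 s, so δτ = 0.104 × 0.0510 = 0.00530 s.

0.00530 s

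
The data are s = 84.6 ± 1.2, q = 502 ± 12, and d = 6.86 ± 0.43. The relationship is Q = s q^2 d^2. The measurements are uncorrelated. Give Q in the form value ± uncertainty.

(1.00 ± 0.135) × 10^9

Relative error in a monomial: (δQ/Q)² = Σ (nᵢ · δxᵢ/xᵢ)².
  (1·δs/s)² = (1×0.0142)² = 0.000201;  (2·δq/q)² = (2×0.0239)² = 0.00229;  (2·δd/d)² = (2×0.0627)² = 0.0157
δQ/Q = √(0.0182) = 0.135
Q = 1e+09, so δQ = 0.135 × 1e+09 = 1.35e+08.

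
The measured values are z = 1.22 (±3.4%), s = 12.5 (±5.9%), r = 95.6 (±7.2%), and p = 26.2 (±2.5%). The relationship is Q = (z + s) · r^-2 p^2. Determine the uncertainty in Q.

Let u = z + s = 13.7. δu = √(δz² + δs²) = √(0.00172 + 0.544) = 0.739, so δu/u = 0.0538.
Q is then a monomial in u, r, p:
δQ/Q = √((δu/u)² + (-2·δr/r)² + (2·δp/p)²) = √(0.00290 + 0.0207 + 0.00250) = 0.162
Q = 1.03, so δQ = 0.162 × 1.03 = 0.167.

0.167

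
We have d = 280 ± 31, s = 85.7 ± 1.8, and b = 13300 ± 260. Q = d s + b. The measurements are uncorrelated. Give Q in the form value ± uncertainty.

37300 ± 2720

Let p = d·s = 24000. δp/p = √((1·δd/d)² + (1·δs/s)²) = √(0.0123 + 0.000441) = 0.113, so δp = 2700.
Q = p + b: δQ = √(δp² + δb²) = √(7.31e+06 + 67600) = 2720
Q = 37300.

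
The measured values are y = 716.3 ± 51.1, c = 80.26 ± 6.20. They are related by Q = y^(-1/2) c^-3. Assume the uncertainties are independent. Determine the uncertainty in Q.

For a monomial Q ∝ y^(-1/2), c^-3, fractional errors add in quadrature:
  (−½·δy/y)² = (-0.5×0.0713)² = 0.00127;  (-3·δc/c)² = (-3×0.0772)² = 0.0537
δQ/Q = √(0.0550) = 0.234
Q = 7.227e-08, so δQ = 0.234 × 7.227e-08 = 1.69e-08.

1.69e-08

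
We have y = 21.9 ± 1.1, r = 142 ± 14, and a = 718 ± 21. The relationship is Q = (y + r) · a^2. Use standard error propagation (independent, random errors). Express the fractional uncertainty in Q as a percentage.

Let u = y + r = 164. δu = √(δy² + δr²) = √(1.21 + 196) = 14.0, so δu/u = 0.0857.
Q is then a monomial in u, a:
δQ/Q = √((δu/u)² + (2·δa/a)²) = √(0.00734 + 0.00342) = 0.104

10.4%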